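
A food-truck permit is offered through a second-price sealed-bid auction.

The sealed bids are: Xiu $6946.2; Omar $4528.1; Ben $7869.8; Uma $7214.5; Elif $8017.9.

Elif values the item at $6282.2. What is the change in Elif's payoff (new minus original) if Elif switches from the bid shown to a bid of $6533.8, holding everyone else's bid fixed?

$1587.6

The highest bid among the other bidders is $7869.8; Elif's bid doesn't change that.
Original bid $8017.9: Elif is highest, pays the top rival bid $7869.8; payoff $6282.2 − $7869.8 = −$1587.6.
Alternative bid $6533.8: Elif is not highest (top rival bid is $7869.8); payoff $0.
Change in payoff = $0 − (−$1587.6) = $1587.6.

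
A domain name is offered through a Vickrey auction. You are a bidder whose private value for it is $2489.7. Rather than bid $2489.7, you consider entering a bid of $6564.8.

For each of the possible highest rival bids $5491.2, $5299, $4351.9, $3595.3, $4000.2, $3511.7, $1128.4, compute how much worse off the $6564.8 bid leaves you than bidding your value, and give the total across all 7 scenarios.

The deviation costs you only when the competing bid falls strictly between $2489.7 and $6564.8; elsewhere both bids give the same outcome.
$5491.2: truthful payoff $0, deviation payoff −$3001.5 → loss $3001.5.
$5299: truthful payoff $0, deviation payoff −$2809.3 → loss $2809.3.
$4351.9: truthful payoff $0, deviation payoff −$1862.2 → loss $1862.2.
$3595.3: truthful payoff $0, deviation payoff −$1105.6 → loss $1105.6.
$4000.2: truthful payoff $0, deviation payoff −$1510.5 → loss $1510.5.
$3511.7: truthful payoff $0, deviation payoff −$1022 → loss $1022.
$1128.4: outcomes coincide → loss $0.
Total loss = $3001.5 + $2809.3 + $1862.2 + $1105.6 + $1510.5 + $1022 = $11311.1.

$11311.1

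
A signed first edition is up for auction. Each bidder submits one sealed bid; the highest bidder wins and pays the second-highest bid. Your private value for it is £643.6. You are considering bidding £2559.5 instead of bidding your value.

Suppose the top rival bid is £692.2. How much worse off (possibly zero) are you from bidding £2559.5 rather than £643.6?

£48.6

Bidding your value £643.6: you lose (since £643.6 < £692.2). Payoff £0.
Bidding £2559.5: you win and pay £692.2. Payoff £643.6 − £692.2 = −£48.6.
The competing bid £692.2 lies between your value and your inflated bid, so overbidding wins an item priced above your value.
Loss from deviating = £0 − (−£48.6) = £48.6.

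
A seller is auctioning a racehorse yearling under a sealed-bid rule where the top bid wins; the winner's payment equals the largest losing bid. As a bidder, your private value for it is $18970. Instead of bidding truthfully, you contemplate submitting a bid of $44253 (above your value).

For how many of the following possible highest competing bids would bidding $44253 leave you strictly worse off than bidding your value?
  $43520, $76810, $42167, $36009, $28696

The deviation hurts exactly when the highest competing bid lies strictly between $18970 and $44253 — overbidding then wins at a price above your value.
$43520: inside the interval → strictly worse (loss $24550).
$76810: above both → same outcome either way.
$42167: inside the interval → strictly worse (loss $23197).
$36009: inside the interval → strictly worse (loss $17039).
$28696: inside the interval → strictly worse (loss $9726).
Count: 4.

4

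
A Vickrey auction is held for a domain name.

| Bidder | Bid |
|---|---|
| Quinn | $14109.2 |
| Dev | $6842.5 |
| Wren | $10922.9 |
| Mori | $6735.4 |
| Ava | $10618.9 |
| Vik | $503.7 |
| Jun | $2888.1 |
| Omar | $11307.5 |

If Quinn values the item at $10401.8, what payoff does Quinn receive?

Highest bid: Quinn at $14109.2, so Quinn wins.
Second-highest bid: Omar at $11307.5 — that is the price the winner pays.
Quinn's payoff = value − price = $10401.8 − $11307.5 = −$905.7.

−$905.7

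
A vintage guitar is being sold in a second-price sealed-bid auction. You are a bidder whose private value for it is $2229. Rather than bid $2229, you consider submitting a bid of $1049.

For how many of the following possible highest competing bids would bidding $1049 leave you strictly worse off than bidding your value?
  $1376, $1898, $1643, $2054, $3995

The deviation hurts exactly when the highest competing bid lies strictly between $1049 and $2229 — underbidding then forfeits a profitable win.
$1376: inside the interval → strictly worse (loss $853).
$1898: inside the interval → strictly worse (loss $331).
$1643: inside the interval → strictly worse (loss $586).
$2054: inside the interval → strictly worse (loss $175).
$3995: above both → same outcome either way.
Count: 4.

4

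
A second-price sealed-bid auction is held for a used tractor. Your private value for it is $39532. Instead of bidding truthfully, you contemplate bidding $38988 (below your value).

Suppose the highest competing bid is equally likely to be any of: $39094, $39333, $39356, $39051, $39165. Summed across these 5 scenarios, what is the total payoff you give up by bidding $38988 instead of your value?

The deviation costs you only when the competing bid falls strictly between $38988 and $39532; elsewhere both bids give the same outcome.
$39094: truthful payoff $438, deviation payoff $0 → loss $438.
$39333: truthful payoff $199, deviation payoff $0 → loss $199.
$39356: truthful payoff $176, deviation payoff $0 → loss $176.
$39051: truthful payoff $481, deviation payoff $0 → loss $481.
$39165: truthful payoff $367, deviation payoff $0 → loss $367.
Total loss = $438 + $199 + $176 + $481 + $367 = $1661.

$1661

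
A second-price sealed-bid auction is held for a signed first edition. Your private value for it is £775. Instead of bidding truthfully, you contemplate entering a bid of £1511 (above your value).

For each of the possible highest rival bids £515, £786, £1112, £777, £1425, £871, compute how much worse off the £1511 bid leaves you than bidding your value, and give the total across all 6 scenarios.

£1096

The deviation costs you only when the competing bid falls strictly between £775 and £1511; elsewhere both bids give the same outcome.
£515: outcomes coincide → loss £0.
£786: truthful payoff £0, deviation payoff −£11 → loss £11.
£1112: truthful payoff £0, deviation payoff −£337 → loss £337.
£777: truthful payoff £0, deviation payoff −£2 → loss £2.
£1425: truthful payoff £0, deviation payoff −£650 → loss £650.
£871: truthful payoff £0, deviation payoff −£96 → loss £96.
Total loss = £11 + £337 + £2 + £650 + £96 = £1096.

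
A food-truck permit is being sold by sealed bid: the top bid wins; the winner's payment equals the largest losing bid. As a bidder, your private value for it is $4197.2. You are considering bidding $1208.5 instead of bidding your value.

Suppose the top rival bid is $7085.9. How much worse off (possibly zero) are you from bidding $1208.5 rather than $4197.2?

$0

Bidding your value $4197.2: you lose (since $4197.2 < $7085.9). Payoff $0.
Bidding $1208.5: you lose. Payoff $0.
Difference = $0 − $0 = $0; both bids lead to the same outcome because the competing bid is above both your value and your alternative bid.
Because the price is fixed by the runner-up's bid, deviating from your value can only change a good outcome into a bad one — never the reverse.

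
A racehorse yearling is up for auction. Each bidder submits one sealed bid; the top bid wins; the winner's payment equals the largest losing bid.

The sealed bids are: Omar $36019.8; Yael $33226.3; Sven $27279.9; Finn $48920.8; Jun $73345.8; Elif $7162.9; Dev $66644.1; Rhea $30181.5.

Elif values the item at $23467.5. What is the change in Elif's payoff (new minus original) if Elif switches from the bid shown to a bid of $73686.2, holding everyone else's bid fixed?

−$49878.3

The highest bid among the other bidders is $73345.8; Elif's bid doesn't change that.
Original bid $7162.9: Elif is not highest (top rival bid is $73345.8); payoff $0.
Alternative bid $73686.2: Elif is highest, pays the top rival bid $73345.8; payoff $23467.5 − $73345.8 = −$49878.3.
Change in payoff = −$49878.3 − ($0) = −$49878.3.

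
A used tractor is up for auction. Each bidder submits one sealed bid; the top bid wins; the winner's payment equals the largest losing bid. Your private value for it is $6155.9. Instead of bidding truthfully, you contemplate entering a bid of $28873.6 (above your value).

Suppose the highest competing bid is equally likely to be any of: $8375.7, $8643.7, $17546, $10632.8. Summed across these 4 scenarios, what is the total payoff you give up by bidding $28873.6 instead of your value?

The deviation costs you only when the competing bid falls strictly between $6155.9 and $28873.6; elsewhere both bids give the same outcome.
$8375.7: truthful payoff $0, deviation payoff −$2219.8 → loss $2219.8.
$8643.7: truthful payoff $0, deviation payoff −$2487.8 → loss $2487.8.
$17546: truthful payoff $0, deviation payoff −$11390.1 → loss $11390.1.
$10632.8: truthful payoff $0, deviation payoff −$4476.9 → loss $4476.9.
Total loss = $2219.8 + $2487.8 + $11390.1 + $4476.9 = $20574.6.

$20574.6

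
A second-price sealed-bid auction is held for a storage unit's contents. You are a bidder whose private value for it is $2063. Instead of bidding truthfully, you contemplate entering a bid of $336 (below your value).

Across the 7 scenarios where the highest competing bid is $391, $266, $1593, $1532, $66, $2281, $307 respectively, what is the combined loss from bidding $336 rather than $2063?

The deviation costs you only when the competing bid falls strictly between $336 and $2063; elsewhere both bids give the same outcome.
$391: truthful payoff $1672, deviation payoff $0 → loss $1672.
$266: outcomes coincide → loss $0.
$1593: truthful payoff $470, deviation payoff $0 → loss $470.
$1532: truthful payoff $531, deviation payoff $0 → loss $531.
$66: outcomes coincide → loss $0.
$2281: outcomes coincide → loss $0.
$307: outcomes coincide → loss $0.
Total loss = $1672 + $470 + $531 = $2673.

$2673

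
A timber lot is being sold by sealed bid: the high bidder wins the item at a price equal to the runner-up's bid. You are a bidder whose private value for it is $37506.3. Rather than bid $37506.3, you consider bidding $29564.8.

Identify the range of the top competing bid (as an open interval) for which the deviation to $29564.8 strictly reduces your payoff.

($29564.8, $37506.3)

If the competing bid is below $29564.8, both bids win at the same price — no difference.
If it is above $37506.3, both bids lose — no difference.
If it lies strictly between $29564.8 and $37506.3, bidding your value wins at a price below your value (positive payoff) while bidding $29564.8 loses (payoff 0).
So the deviation strictly hurts on the open interval ($29564.8, $37506.3).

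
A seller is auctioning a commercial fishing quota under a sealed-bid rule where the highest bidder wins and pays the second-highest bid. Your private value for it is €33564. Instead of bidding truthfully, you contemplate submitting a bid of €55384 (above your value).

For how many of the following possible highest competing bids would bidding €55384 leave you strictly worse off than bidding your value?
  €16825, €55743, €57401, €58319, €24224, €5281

The deviation hurts exactly when the highest competing bid lies strictly between €33564 and €55384 — overbidding then wins at a price above your value.
€16825: below both → same outcome either way.
€55743: above both → same outcome either way.
€57401: above both → same outcome either way.
€58319: above both → same outcome either way.
€24224: below both → same outcome either way.
€5281: below both → same outcome either way.
Count: 0.

0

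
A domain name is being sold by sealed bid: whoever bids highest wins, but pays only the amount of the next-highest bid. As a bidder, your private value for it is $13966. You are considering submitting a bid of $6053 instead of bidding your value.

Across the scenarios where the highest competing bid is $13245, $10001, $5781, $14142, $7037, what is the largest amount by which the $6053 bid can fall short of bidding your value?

$13245: truthful gives $721, deviation gives $0 → loss $721.
$10001: truthful gives $3965, deviation gives $0 → loss $3965.
$5781: same outcome either way → loss $0.
$14142: same outcome either way → loss $0.
$7037: truthful gives $6929, deviation gives $0 → loss $6929.
Maximum loss: $6929.

$6929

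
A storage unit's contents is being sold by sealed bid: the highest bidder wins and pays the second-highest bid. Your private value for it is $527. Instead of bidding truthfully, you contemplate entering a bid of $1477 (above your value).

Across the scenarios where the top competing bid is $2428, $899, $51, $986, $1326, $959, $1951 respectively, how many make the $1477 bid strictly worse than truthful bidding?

4

The deviation hurts exactly when the highest competing bid lies strictly between $527 and $1477 — overbidding then wins at a price above your value.
$2428: above both → same outcome either way.
$899: inside the interval → strictly worse (loss $372).
$51: below both → same outcome either way.
$986: inside the interval → strictly worse (loss $459).
$1326: inside the interval → strictly worse (loss $799).
$959: inside the interval → strictly worse (loss $432).
$1951: above both → same outcome either way.
Count: 4.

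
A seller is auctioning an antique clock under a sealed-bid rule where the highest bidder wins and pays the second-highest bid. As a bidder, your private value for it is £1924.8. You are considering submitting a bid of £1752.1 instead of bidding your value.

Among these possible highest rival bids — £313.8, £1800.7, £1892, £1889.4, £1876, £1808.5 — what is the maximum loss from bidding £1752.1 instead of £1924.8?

£313.8: same outcome either way → loss £0.
£1800.7: truthful gives £124.1, deviation gives £0 → loss £124.1.
£1892: truthful gives £32.8, deviation gives £0 → loss £32.8.
£1889.4: truthful gives £35.4, deviation gives £0 → loss £35.4.
£1876: truthful gives £48.8, deviation gives £0 → loss £48.8.
£1808.5: truthful gives £116.3, deviation gives £0 → loss £116.3.
Maximum loss: £124.1.

£124.1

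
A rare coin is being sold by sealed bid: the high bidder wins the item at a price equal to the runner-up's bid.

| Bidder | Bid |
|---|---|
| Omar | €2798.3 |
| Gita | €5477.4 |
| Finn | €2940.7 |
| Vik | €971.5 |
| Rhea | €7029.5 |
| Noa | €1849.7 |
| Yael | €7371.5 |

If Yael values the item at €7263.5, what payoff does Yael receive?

€234

Highest bid: Yael at €7371.5, so Yael wins.
Second-highest bid: Rhea at €7029.5 — that is the price the winner pays.
Yael's payoff = value − price = €7263.5 − €7029.5 = €234.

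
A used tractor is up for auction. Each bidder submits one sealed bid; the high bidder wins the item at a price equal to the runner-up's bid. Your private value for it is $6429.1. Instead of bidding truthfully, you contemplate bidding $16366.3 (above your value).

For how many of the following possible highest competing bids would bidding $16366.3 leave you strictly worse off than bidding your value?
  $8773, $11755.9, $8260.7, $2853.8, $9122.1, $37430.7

4

The deviation hurts exactly when the highest competing bid lies strictly between $6429.1 and $16366.3 — overbidding then wins at a price above your value.
$8773: inside the interval → strictly worse (loss $2343.9).
$11755.9: inside the interval → strictly worse (loss $5326.8).
$8260.7: inside the interval → strictly worse (loss $1831.6).
$2853.8: below both → same outcome either way.
$9122.1: inside the interval → strictly worse (loss $2693).
$37430.7: above both → same outcome either way.
Count: 4.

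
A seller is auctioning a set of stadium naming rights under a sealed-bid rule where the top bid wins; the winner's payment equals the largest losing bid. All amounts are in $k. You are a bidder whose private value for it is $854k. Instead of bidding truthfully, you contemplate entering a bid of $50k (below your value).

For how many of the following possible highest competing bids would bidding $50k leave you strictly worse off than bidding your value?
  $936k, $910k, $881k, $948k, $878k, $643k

1

The deviation hurts exactly when the highest competing bid lies strictly between $50k and $854k — underbidding then forfeits a profitable win.
$936k: above both → same outcome either way.
$910k: above both → same outcome either way.
$881k: above both → same outcome either way.
$948k: above both → same outcome either way.
$878k: above both → same outcome either way.
$643k: inside the interval → strictly worse (loss $211k).
Count: 1.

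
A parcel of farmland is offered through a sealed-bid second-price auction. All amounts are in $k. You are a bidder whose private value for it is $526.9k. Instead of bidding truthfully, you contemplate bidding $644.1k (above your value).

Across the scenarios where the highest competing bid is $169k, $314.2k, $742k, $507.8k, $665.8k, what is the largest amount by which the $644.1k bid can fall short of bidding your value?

$0k

$169k: same outcome either way → loss $0k.
$314.2k: same outcome either way → loss $0k.
$742k: same outcome either way → loss $0k.
$507.8k: same outcome either way → loss $0k.
$665.8k: same outcome either way → loss $0k.
Maximum loss: $0k.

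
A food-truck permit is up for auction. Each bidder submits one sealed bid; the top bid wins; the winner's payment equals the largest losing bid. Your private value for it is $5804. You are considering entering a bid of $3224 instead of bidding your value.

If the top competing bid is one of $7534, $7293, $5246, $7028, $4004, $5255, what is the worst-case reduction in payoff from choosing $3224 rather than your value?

$7534: same outcome either way → loss $0.
$7293: same outcome either way → loss $0.
$5246: truthful gives $558, deviation gives $0 → loss $558.
$7028: same outcome either way → loss $0.
$4004: truthful gives $1800, deviation gives $0 → loss $1800.
$5255: truthful gives $549, deviation gives $0 → loss $549.
Maximum loss: $1800.

$1800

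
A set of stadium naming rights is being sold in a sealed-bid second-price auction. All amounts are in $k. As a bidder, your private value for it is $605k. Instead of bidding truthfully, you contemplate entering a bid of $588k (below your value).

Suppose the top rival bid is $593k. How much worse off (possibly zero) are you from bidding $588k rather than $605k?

$12k

Bidding your value $605k: you win (since $605k > $593k) and pay $593k. Payoff $12k.
Bidding $588k: you lose. Payoff $0k.
The competing bid $593k lies between your shaded bid and your value, so underbidding forfeits an item you could have won at a profitable price.
Loss from deviating = $12k − ($0k) = $12k.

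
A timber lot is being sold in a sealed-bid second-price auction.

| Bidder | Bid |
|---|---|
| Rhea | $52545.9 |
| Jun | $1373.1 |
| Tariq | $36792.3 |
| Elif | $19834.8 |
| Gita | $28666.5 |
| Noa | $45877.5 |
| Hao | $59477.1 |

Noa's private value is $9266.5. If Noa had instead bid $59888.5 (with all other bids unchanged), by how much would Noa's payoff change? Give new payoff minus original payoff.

The highest bid among the other bidders is $59477.1; Noa's bid doesn't change that.
Original bid $45877.5: Noa is not highest (top rival bid is $59477.1); payoff $0.
Alternative bid $59888.5: Noa is highest, pays the top rival bid $59477.1; payoff $9266.5 − $59477.1 = −$50210.6.
Change in payoff = −$50210.6 − ($0) = −$50210.6.

−$50210.6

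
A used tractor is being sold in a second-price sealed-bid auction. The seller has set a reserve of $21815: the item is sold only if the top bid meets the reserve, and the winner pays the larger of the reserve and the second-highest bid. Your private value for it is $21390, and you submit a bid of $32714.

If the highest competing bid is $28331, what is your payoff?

−$6941

Your bid $32714 is the highest and exceeds the reserve.
Price = max(second-highest bid, reserve) = max($28331, $21815) = $28331.
Payoff = $21390 − $28331 = −$6941.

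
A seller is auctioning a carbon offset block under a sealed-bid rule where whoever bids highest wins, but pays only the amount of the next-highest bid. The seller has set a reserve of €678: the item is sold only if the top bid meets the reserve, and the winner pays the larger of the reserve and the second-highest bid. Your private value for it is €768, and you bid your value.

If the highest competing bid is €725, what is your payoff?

Your bid €768 is the highest and exceeds the reserve.
Price = max(second-highest bid, reserve) = max(€725, €678) = €725.
Payoff = €768 − €725 = €43.

€43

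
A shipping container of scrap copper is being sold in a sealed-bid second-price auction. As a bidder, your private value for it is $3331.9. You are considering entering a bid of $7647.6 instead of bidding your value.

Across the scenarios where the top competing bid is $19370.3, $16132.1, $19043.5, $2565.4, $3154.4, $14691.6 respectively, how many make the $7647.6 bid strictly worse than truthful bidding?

The deviation hurts exactly when the highest competing bid lies strictly between $3331.9 and $7647.6 — overbidding then wins at a price above your value.
$19370.3: above both → same outcome either way.
$16132.1: above both → same outcome either way.
$19043.5: above both → same outcome either way.
$2565.4: below both → same outcome either way.
$3154.4: below both → same outcome either way.
$14691.6: above both → same outcome either way.
Count: 0.

0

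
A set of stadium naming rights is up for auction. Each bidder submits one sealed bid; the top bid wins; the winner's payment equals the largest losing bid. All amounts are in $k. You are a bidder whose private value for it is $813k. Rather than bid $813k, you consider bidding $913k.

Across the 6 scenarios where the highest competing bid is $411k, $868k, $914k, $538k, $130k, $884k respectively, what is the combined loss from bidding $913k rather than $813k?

$126k

The deviation costs you only when the competing bid falls strictly between $813k and $913k; elsewhere both bids give the same outcome.
$411k: outcomes coincide → loss $0k.
$868k: truthful payoff $0k, deviation payoff −$55k → loss $55k.
$914k: outcomes coincide → loss $0k.
$538k: outcomes coincide → loss $0k.
$130k: outcomes coincide → loss $0k.
$884k: truthful payoff $0k, deviation payoff −$71k → loss $71k.
Total loss = $55k + $71k = $126k.
Truthful bidding weakly dominates here: raising your bid can only win items priced above your value, and lowering it can only forfeit items priced below.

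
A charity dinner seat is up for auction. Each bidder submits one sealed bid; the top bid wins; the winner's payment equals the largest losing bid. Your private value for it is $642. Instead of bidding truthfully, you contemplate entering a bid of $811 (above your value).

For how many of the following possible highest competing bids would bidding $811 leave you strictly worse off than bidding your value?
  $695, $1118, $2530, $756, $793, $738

The deviation hurts exactly when the highest competing bid lies strictly between $642 and $811 — overbidding then wins at a price above your value.
$695: inside the interval → strictly worse (loss $53).
$1118: above both → same outcome either way.
$2530: above both → same outcome either way.
$756: inside the interval → strictly worse (loss $114).
$793: inside the interval → strictly worse (loss $151).
$738: inside the interval → strictly worse (loss $96).
Count: 4.

4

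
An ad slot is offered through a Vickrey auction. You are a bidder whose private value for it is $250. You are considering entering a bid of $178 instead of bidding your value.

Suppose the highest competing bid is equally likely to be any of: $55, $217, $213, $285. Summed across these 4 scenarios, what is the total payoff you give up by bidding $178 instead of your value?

$70

The deviation costs you only when the competing bid falls strictly between $178 and $250; elsewhere both bids give the same outcome.
$55: outcomes coincide → loss $0.
$217: truthful payoff $33, deviation payoff $0 → loss $33.
$213: truthful payoff $37, deviation payoff $0 → loss $37.
$285: outcomes coincide → loss $0.
Total loss = $33 + $37 = $70.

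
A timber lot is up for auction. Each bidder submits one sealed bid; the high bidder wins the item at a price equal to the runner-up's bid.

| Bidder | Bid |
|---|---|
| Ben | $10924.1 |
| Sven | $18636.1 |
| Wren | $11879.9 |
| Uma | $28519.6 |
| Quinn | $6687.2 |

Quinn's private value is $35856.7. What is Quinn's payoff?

Highest bid: Uma at $28519.6, so Uma wins.
Second-highest bid: Sven at $18636.1 — that is the price the winner pays.
Quinn did not win, so Quinn pays nothing and receives nothing: payoff $0.

$0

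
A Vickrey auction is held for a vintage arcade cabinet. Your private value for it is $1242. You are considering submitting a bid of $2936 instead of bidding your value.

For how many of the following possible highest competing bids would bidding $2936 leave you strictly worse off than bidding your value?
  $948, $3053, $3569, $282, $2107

1

The deviation hurts exactly when the highest competing bid lies strictly between $1242 and $2936 — overbidding then wins at a price above your value.
$948: below both → same outcome either way.
$3053: above both → same outcome either way.
$3569: above both → same outcome either way.
$282: below both → same outcome either way.
$2107: inside the interval → strictly worse (loss $865).
Count: 1.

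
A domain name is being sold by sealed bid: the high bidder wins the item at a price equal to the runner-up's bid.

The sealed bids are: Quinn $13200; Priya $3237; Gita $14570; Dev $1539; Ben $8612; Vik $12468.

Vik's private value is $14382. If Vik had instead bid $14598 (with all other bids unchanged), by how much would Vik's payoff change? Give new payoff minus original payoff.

−$188

The highest bid among the other bidders is $14570; Vik's bid doesn't change that.
Original bid $12468: Vik is not highest (top rival bid is $14570); payoff $0.
Alternative bid $14598: Vik is highest, pays the top rival bid $14570; payoff $14382 − $14570 = −$188.
Change in payoff = −$188 − ($0) = −$188.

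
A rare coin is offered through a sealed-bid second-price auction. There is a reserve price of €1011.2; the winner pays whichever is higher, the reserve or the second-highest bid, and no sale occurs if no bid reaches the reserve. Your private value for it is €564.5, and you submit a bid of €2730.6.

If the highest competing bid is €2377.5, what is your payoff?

−€1813

Your bid €2730.6 is the highest and exceeds the reserve.
Price = max(second-highest bid, reserve) = max(€2377.5, €1011.2) = €2377.5.
Payoff = €564.5 − €2377.5 = −€1813.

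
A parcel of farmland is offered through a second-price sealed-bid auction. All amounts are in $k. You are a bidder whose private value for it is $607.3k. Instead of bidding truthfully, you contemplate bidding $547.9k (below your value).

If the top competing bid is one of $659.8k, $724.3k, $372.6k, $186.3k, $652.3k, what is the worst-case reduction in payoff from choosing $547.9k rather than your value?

$0k

$659.8k: same outcome either way → loss $0k.
$724.3k: same outcome either way → loss $0k.
$372.6k: same outcome either way → loss $0k.
$186.3k: same outcome either way → loss $0k.
$652.3k: same outcome either way → loss $0k.
Maximum loss: $0k.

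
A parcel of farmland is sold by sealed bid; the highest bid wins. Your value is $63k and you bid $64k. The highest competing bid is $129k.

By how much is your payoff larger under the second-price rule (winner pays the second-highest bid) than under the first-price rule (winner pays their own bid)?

$0k

Your bid $64k is below $129k, so you lose under either rule.
Payoff is $0k in both cases; difference = $0k.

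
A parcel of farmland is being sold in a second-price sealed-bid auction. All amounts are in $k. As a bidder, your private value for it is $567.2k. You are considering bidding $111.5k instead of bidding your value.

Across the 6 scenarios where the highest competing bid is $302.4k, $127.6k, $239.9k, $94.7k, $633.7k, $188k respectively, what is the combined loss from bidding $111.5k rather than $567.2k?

$1410.9k

The deviation costs you only when the competing bid falls strictly between $111.5k and $567.2k; elsewhere both bids give the same outcome.
$302.4k: truthful payoff $264.8k, deviation payoff $0k → loss $264.8k.
$127.6k: truthful payoff $439.6k, deviation payoff $0k → loss $439.6k.
$239.9k: truthful payoff $327.3k, deviation payoff $0k → loss $327.3k.
$94.7k: outcomes coincide → loss $0k.
$633.7k: outcomes coincide → loss $0k.
$188k: truthful payoff $379.2k, deviation payoff $0k → loss $379.2k.
Total loss = $264.8k + $439.6k + $327.3k + $379.2k = $1410.9k.
In a second-price auction your bid sets only whether you win, not what you pay, so bidding your true value is weakly dominant.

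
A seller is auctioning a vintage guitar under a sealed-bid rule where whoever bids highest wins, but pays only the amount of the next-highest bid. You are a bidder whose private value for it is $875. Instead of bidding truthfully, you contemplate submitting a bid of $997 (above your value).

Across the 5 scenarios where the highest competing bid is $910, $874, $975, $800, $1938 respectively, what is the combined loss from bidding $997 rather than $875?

The deviation costs you only when the competing bid falls strictly between $875 and $997; elsewhere both bids give the same outcome.
$910: truthful payoff $0, deviation payoff −$35 → loss $35.
$874: outcomes coincide → loss $0.
$975: truthful payoff $0, deviation payoff −$100 → loss $100.
$800: outcomes coincide → loss $0.
$1938: outcomes coincide → loss $0.
Total loss = $35 + $100 = $135.

$135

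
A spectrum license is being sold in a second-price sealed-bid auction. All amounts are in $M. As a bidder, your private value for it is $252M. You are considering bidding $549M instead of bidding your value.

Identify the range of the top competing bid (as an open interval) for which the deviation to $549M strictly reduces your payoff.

($252M, $549M)

If the competing bid is below $252M, both bids win at the same price — no difference.
If it is above $549M, both bids lose — no difference.
If it lies strictly between $252M and $549M, bidding your value loses (payoff 0) while bidding $549M wins at a price above your value (payoff negative).
So the deviation strictly hurts on the open interval ($252M, $549M).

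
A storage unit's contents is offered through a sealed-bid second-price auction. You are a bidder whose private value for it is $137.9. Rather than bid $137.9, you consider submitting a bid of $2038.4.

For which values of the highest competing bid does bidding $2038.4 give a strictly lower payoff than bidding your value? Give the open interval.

If the competing bid is below $137.9, both bids win at the same price — no difference.
If it is above $2038.4, both bids lose — no difference.
If it lies strictly between $137.9 and $2038.4, bidding your value loses (payoff 0) while bidding $2038.4 wins at a price above your value (payoff negative).
So the deviation strictly hurts on the open interval ($137.9, $2038.4).

($137.9, $2038.4)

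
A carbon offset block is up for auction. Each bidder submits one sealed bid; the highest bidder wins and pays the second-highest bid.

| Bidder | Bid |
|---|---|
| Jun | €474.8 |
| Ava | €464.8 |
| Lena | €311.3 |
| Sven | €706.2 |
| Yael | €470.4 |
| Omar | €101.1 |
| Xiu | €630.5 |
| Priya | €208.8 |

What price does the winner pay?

Highest bid: Sven at €706.2, so Sven wins.
Second-highest bid: Xiu at €630.5 — that is the price the winner pays.

€630.5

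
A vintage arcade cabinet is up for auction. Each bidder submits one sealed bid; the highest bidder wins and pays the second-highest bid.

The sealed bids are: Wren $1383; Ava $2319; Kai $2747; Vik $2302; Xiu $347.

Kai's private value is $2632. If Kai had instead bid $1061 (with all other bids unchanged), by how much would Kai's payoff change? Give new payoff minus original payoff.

−$313

The highest bid among the other bidders is $2319; Kai's bid doesn't change that.
Original bid $2747: Kai is highest, pays the top rival bid $2319; payoff $2632 − $2319 = $313.
Alternative bid $1061: Kai is not highest (top rival bid is $2319); payoff $0.
Change in payoff = $0 − ($313) = −$313.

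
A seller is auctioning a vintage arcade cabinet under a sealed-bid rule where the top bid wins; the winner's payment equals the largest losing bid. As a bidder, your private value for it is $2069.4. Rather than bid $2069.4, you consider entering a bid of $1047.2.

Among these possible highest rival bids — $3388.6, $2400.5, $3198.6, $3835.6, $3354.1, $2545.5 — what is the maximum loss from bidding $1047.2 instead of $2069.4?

$3388.6: same outcome either way → loss $0.
$2400.5: same outcome either way → loss $0.
$3198.6: same outcome either way → loss $0.
$3835.6: same outcome either way → loss $0.
$3354.1: same outcome either way → loss $0.
$2545.5: same outcome either way → loss $0.
Maximum loss: $0.

$0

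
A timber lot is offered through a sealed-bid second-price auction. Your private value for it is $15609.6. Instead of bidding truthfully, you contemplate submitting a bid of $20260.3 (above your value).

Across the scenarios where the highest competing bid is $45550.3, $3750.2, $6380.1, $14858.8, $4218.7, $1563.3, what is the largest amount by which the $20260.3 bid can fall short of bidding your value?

$0

$45550.3: same outcome either way → loss $0.
$3750.2: same outcome either way → loss $0.
$6380.1: same outcome either way → loss $0.
$14858.8: same outcome either way → loss $0.
$4218.7: same outcome either way → loss $0.
$1563.3: same outcome either way → loss $0.
Maximum loss: $0.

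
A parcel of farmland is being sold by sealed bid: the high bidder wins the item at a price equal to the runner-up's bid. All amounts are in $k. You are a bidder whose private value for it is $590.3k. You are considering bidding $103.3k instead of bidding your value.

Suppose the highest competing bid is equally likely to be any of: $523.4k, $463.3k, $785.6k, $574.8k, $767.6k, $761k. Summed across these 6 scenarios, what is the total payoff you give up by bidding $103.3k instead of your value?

$209.4k

The deviation costs you only when the competing bid falls strictly between $103.3k and $590.3k; elsewhere both bids give the same outcome.
$523.4k: truthful payoff $66.9k, deviation payoff $0k → loss $66.9k.
$463.3k: truthful payoff $127k, deviation payoff $0k → loss $127k.
$785.6k: outcomes coincide → loss $0k.
$574.8k: truthful payoff $15.5k, deviation payoff $0k → loss $15.5k.
$767.6k: outcomes coincide → loss $0k.
$761k: outcomes coincide → loss $0k.
Total loss = $66.9k + $127k + $15.5k = $209.4k.
Because the price is fixed by the runner-up's bid, deviating from your value can only change a good outcome into a bad one — never the reverse.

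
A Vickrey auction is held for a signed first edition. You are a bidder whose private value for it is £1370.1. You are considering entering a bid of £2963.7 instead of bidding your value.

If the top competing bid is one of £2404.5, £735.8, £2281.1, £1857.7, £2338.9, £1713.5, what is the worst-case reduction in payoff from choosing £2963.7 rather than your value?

£2404.5: truthful gives £0, deviation gives −£1034.4 → loss £1034.4.
£735.8: same outcome either way → loss £0.
£2281.1: truthful gives £0, deviation gives −£911 → loss £911.
£1857.7: truthful gives £0, deviation gives −£487.6 → loss £487.6.
£2338.9: truthful gives £0, deviation gives −£968.8 → loss £968.8.
£1713.5: truthful gives £0, deviation gives −£343.4 → loss £343.4.
Maximum loss: £1034.4.

£1034.4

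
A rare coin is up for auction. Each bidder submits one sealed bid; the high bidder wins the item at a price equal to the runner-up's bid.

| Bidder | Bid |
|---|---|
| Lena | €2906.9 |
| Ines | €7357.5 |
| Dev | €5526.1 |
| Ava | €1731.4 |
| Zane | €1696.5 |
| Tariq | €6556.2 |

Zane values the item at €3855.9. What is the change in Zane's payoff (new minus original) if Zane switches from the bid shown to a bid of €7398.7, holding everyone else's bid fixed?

The highest bid among the other bidders is €7357.5; Zane's bid doesn't change that.
Original bid €1696.5: Zane is not highest (top rival bid is €7357.5); payoff €0.
Alternative bid €7398.7: Zane is highest, pays the top rival bid €7357.5; payoff €3855.9 − €7357.5 = −€3501.6.
Change in payoff = −€3501.6 − (€0) = −€3501.6.

−€3501.6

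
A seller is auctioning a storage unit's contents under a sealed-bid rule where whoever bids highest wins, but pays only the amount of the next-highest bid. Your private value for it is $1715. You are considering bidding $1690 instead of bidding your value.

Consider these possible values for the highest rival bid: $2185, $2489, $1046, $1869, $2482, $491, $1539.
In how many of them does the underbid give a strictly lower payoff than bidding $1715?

The deviation hurts exactly when the highest competing bid lies strictly between $1690 and $1715 — underbidding then forfeits a profitable win.
$2185: above both → same outcome either way.
$2489: above both → same outcome either way.
$1046: below both → same outcome either way.
$1869: above both → same outcome either way.
$2482: above both → same outcome either way.
$491: below both → same outcome either way.
$1539: below both → same outcome either way.
Count: 0.

0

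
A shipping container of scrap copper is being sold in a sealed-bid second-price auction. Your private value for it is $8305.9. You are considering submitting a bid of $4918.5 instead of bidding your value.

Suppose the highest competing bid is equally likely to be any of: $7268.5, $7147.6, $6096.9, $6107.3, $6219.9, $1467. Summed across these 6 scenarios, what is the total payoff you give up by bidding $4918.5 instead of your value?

$8689.3

The deviation costs you only when the competing bid falls strictly between $4918.5 and $8305.9; elsewhere both bids give the same outcome.
$7268.5: truthful payoff $1037.4, deviation payoff $0 → loss $1037.4.
$7147.6: truthful payoff $1158.3, deviation payoff $0 → loss $1158.3.
$6096.9: truthful payoff $2209, deviation payoff $0 → loss $2209.
$6107.3: truthful payoff $2198.6, deviation payoff $0 → loss $2198.6.
$6219.9: truthful payoff $2086, deviation payoff $0 → loss $2086.
$1467: outcomes coincide → loss $0.
Total loss = $1037.4 + $1158.3 + $2209 + $2198.6 + $2086 = $8689.3.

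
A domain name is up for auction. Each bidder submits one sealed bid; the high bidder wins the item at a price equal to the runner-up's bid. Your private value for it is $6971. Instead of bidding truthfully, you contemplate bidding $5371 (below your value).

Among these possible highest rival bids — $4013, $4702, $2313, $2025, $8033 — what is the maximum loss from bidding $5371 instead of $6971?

$4013: same outcome either way → loss $0.
$4702: same outcome either way → loss $0.
$2313: same outcome either way → loss $0.
$2025: same outcome either way → loss $0.
$8033: same outcome either way → loss $0.
Maximum loss: $0.

$0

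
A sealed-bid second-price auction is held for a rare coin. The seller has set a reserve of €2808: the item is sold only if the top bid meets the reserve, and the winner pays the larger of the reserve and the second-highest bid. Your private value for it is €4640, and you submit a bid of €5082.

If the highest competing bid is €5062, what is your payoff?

−€422

Your bid €5082 is the highest and exceeds the reserve.
Price = max(second-highest bid, reserve) = max(€5062, €2808) = €5062.
Payoff = €4640 − €5062 = −€422.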